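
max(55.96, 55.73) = 55.96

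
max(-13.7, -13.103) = -13.103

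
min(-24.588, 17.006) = -24.588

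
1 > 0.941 True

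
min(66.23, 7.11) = 7.11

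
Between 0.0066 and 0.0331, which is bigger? 0.0331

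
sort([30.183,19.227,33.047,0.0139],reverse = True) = [33.047,30.183,19.227,0.0139]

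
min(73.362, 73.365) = 73.362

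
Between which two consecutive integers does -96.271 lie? -97 and -96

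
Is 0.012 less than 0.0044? No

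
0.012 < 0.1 True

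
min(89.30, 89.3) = 89.30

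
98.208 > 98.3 False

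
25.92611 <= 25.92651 True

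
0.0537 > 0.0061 True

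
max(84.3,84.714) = 84.714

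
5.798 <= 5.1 False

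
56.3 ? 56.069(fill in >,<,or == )>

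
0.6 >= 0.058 True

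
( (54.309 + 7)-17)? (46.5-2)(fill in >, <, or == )<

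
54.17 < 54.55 True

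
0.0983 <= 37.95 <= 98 True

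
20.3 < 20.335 True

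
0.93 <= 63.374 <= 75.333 True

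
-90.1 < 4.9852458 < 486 True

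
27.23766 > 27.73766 False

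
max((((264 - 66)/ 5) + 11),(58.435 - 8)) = 50.6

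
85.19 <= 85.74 True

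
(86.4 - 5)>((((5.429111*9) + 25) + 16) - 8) False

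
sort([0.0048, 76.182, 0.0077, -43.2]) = [-43.2, 0.0048, 0.0077, 76.182]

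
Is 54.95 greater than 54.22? Yes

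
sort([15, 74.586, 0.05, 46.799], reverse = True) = [74.586, 46.799, 15, 0.05]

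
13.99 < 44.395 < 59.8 True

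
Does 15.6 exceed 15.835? No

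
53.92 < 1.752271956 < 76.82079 False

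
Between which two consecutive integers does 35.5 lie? 35 and 36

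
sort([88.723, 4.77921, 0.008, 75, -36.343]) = [-36.343, 0.008, 4.77921, 75, 88.723]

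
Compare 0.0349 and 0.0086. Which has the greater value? 0.0349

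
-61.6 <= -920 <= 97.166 False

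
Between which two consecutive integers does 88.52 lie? 88 and 89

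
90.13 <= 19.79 False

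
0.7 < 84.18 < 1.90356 False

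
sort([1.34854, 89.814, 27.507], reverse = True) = [89.814, 27.507, 1.34854]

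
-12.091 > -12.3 True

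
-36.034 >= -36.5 True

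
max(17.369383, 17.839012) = 17.839012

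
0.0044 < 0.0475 True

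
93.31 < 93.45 True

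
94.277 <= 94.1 False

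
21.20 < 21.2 False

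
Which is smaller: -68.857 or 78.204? -68.857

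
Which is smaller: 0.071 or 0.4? 0.071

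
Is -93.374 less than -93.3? Yes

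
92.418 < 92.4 False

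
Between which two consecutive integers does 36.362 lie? 36 and 37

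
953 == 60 False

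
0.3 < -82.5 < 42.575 False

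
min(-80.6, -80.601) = -80.601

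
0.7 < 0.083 False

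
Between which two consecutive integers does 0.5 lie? 0 and 1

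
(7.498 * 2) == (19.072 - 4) False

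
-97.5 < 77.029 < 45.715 False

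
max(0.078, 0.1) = 0.1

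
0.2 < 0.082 False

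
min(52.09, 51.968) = 51.968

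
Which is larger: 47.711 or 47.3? 47.711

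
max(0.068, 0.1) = 0.1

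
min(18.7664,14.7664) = 14.7664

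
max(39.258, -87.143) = 39.258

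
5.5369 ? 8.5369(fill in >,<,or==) <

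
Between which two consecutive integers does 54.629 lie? 54 and 55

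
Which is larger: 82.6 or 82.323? 82.6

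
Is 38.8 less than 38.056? No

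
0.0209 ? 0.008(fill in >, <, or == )>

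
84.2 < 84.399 True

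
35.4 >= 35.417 False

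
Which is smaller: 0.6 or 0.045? 0.045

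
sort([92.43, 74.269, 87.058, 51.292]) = [51.292, 74.269, 87.058, 92.43]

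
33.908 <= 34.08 True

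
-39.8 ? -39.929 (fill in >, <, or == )>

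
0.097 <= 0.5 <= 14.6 True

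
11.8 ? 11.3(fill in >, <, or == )>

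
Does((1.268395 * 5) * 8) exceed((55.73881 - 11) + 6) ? No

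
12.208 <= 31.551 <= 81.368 True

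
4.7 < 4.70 False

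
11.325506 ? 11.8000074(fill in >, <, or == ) <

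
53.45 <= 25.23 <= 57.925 False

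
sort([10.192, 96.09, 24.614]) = [10.192, 24.614, 96.09]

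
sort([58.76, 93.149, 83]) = [58.76, 83, 93.149]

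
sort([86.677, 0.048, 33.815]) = [0.048, 33.815, 86.677]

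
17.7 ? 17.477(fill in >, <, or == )>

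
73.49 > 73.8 False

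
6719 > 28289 False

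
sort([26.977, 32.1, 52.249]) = [26.977, 32.1, 52.249]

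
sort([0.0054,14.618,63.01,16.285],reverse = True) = [63.01,16.285,14.618,0.0054]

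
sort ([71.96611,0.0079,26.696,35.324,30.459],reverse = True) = [71.96611,35.324,30.459,26.696,0.0079]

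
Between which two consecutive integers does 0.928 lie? 0 and 1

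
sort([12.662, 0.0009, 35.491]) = [0.0009, 12.662, 35.491]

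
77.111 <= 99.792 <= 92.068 False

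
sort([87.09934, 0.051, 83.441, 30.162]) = [0.051, 30.162, 83.441, 87.09934]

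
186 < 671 True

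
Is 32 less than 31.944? No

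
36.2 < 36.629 True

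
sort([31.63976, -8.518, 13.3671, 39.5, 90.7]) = [-8.518, 13.3671, 31.63976, 39.5, 90.7]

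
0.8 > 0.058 True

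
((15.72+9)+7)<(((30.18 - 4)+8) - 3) False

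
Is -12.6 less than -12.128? Yes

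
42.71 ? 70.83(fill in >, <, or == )<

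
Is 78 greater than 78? No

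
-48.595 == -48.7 False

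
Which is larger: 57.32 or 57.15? 57.32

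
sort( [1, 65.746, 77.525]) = [1, 65.746, 77.525]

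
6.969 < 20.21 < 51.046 True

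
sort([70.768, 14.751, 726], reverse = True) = [726, 70.768, 14.751]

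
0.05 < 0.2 True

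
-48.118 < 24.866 True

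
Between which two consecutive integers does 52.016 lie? 52 and 53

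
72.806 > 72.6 True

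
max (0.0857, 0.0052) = 0.0857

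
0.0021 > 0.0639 False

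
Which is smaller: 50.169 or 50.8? 50.169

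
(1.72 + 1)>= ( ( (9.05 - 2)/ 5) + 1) True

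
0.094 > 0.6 False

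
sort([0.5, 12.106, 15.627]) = [0.5, 12.106, 15.627]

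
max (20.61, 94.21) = 94.21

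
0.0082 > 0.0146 False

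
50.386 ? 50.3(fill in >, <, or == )>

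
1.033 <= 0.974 False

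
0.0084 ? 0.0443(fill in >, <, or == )<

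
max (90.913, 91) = 91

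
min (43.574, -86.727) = -86.727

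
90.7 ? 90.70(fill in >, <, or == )==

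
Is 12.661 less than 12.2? No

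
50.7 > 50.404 True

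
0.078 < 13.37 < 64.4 True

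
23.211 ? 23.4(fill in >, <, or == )<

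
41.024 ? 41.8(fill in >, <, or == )<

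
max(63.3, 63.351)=63.351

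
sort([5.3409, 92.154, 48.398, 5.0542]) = [5.0542, 5.3409, 48.398, 92.154]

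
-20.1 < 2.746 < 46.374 True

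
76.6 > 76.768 False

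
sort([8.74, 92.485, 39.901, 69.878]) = [8.74, 39.901, 69.878, 92.485]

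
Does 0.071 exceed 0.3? No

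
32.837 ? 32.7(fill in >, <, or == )>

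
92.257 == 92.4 False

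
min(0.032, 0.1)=0.032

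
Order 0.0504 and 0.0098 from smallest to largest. 0.0098, 0.0504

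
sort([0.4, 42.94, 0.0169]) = [0.0169, 0.4, 42.94]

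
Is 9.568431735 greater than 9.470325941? Yes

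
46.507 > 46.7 False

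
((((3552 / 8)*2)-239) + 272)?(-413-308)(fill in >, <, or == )>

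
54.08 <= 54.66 True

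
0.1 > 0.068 True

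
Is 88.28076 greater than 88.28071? Yes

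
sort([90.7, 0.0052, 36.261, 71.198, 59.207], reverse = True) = [90.7, 71.198, 59.207, 36.261, 0.0052]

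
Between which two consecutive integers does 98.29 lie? 98 and 99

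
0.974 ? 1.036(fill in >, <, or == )<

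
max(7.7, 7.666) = 7.7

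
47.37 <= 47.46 True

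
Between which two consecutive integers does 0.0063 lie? 0 and 1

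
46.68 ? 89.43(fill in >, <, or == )<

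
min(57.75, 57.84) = 57.75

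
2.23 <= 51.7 True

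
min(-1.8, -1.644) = -1.8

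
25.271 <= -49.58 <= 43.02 False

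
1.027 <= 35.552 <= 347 True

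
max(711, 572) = 711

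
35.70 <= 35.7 True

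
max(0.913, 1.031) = 1.031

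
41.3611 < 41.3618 True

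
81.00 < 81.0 False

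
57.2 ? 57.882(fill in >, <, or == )<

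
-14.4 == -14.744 False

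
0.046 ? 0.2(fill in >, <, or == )<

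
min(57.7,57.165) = 57.165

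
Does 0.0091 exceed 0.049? No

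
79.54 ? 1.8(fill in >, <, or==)>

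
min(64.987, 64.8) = 64.8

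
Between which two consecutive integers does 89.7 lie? 89 and 90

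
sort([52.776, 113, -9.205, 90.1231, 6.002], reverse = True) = [113, 90.1231, 52.776, 6.002, -9.205]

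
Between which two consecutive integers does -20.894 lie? -21 and -20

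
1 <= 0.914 False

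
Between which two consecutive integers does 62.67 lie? 62 and 63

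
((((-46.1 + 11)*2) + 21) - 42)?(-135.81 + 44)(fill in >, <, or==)>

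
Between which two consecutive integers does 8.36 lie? 8 and 9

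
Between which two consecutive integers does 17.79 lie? 17 and 18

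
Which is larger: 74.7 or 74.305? 74.7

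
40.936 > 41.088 False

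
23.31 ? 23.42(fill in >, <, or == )<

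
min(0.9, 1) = 0.9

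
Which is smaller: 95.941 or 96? 95.941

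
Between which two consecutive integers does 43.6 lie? 43 and 44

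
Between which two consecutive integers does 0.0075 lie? 0 and 1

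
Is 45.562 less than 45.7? Yes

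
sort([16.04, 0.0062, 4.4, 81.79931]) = [0.0062, 4.4, 16.04, 81.79931]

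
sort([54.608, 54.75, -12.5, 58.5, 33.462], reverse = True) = [58.5, 54.75, 54.608, 33.462, -12.5]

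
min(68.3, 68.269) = 68.269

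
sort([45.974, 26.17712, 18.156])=[18.156, 26.17712, 45.974]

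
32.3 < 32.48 True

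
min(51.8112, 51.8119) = 51.8112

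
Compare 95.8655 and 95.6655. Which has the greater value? 95.8655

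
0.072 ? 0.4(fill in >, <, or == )<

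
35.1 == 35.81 False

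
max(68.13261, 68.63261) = 68.63261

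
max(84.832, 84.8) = 84.832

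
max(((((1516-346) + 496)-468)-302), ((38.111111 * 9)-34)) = 896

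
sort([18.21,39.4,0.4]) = [0.4,18.21,39.4]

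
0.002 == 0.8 False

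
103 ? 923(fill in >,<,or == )<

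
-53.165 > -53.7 True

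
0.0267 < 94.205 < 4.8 False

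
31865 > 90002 False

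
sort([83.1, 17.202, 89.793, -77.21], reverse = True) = [89.793, 83.1, 17.202, -77.21]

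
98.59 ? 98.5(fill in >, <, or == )>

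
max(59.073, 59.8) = 59.8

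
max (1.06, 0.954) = 1.06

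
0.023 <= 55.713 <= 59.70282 True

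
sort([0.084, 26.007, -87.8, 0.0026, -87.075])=[-87.8, -87.075, 0.0026, 0.084, 26.007]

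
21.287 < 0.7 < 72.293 False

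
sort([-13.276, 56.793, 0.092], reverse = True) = [56.793, 0.092, -13.276]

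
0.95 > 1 False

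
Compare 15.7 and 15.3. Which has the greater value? 15.7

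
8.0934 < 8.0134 False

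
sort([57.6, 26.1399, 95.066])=[26.1399, 57.6, 95.066]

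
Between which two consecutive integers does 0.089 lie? 0 and 1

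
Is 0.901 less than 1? Yes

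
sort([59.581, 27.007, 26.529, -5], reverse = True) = [59.581, 27.007, 26.529, -5]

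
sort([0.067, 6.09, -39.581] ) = [-39.581, 0.067, 6.09]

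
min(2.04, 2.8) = 2.04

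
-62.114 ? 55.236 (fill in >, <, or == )<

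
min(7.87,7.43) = 7.43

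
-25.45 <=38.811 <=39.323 True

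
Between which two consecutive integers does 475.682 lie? 475 and 476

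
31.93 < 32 True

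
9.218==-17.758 False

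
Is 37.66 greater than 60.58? No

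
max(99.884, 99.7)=99.884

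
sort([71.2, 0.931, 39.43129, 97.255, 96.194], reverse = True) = [97.255, 96.194, 71.2, 39.43129, 0.931]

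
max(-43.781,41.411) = 41.411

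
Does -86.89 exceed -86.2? No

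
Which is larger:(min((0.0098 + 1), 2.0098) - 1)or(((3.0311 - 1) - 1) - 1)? (((3.0311 - 1) - 1) - 1)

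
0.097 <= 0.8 True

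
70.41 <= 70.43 True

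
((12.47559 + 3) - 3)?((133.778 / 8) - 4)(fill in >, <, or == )<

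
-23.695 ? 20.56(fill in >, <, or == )<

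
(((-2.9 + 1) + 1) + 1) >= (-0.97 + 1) True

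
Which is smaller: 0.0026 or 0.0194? 0.0026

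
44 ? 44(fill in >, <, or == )==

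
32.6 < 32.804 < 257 True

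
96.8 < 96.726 False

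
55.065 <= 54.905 False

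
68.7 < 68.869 True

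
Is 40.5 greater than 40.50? No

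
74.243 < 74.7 True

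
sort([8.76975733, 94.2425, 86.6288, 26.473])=[8.76975733, 26.473, 86.6288, 94.2425]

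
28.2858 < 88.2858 True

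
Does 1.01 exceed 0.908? Yes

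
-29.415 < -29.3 True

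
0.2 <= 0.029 False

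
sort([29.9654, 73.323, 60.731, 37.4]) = [29.9654, 37.4, 60.731, 73.323]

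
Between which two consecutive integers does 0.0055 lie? 0 and 1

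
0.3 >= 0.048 True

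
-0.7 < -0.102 True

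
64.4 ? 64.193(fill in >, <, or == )>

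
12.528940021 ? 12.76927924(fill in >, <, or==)<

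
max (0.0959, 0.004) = 0.0959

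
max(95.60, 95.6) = 95.6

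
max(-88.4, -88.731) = -88.4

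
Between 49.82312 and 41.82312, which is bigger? 49.82312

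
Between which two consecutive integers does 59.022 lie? 59 and 60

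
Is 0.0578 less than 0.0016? No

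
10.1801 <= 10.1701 False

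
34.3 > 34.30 False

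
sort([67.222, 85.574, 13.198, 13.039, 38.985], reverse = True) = [85.574, 67.222, 38.985, 13.198, 13.039]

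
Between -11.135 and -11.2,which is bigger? -11.135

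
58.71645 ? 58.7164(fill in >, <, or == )>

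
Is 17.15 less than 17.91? Yes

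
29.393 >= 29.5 False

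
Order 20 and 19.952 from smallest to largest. 19.952, 20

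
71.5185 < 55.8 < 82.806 False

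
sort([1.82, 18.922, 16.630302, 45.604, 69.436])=[1.82, 16.630302, 18.922, 45.604, 69.436]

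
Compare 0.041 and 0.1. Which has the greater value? 0.1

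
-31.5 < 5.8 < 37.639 True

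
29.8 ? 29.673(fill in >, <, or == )>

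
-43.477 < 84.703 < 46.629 False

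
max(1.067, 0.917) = 1.067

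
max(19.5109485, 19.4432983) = 19.5109485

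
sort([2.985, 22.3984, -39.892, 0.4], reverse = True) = [22.3984, 2.985, 0.4, -39.892]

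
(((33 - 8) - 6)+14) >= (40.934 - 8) True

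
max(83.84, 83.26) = 83.84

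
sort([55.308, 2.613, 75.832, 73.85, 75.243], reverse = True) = [75.832, 75.243, 73.85, 55.308, 2.613]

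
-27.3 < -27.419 False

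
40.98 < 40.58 False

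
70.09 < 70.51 True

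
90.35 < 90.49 True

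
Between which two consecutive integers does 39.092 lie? 39 and 40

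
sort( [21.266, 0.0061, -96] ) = [-96, 0.0061, 21.266]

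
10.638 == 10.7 False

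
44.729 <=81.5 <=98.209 True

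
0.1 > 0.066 True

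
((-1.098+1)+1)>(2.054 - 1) False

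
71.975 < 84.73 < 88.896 True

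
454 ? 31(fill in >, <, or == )>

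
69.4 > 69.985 False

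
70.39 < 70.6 True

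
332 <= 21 False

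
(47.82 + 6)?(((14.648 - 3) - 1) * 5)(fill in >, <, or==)>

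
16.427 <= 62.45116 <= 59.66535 False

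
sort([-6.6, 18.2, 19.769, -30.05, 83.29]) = [-30.05, -6.6, 18.2, 19.769, 83.29]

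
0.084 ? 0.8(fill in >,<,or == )<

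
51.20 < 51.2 False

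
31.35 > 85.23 False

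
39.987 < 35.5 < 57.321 False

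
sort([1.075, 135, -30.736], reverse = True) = [135, 1.075, -30.736]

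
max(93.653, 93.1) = 93.653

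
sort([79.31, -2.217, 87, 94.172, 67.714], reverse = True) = [94.172, 87, 79.31, 67.714, -2.217]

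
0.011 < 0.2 True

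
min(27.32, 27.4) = 27.32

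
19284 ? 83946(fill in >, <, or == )<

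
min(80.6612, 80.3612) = 80.3612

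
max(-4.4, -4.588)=-4.4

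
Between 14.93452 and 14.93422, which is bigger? 14.93452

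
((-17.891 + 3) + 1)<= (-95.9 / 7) True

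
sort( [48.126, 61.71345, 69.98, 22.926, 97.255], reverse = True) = [97.255, 69.98, 61.71345, 48.126, 22.926]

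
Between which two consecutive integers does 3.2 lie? 3 and 4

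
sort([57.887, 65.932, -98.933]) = [-98.933, 57.887, 65.932]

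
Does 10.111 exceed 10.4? No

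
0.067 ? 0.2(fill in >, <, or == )<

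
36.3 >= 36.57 False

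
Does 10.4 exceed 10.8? No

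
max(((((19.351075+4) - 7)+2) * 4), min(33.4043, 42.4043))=73.4043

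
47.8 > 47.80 False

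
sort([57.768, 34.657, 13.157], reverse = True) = [57.768, 34.657, 13.157]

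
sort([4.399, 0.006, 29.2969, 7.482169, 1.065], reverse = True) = [29.2969, 7.482169, 4.399, 1.065, 0.006]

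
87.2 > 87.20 False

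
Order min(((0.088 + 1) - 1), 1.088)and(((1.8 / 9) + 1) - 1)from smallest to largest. min(((0.088 + 1) - 1), 1.088), (((1.8 / 9) + 1) - 1)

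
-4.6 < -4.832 False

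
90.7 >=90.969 False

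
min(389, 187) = 187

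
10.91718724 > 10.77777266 True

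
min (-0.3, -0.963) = -0.963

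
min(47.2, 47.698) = 47.2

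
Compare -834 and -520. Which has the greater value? -520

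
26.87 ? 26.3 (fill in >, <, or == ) >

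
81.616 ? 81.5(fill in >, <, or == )>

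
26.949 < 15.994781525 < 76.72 False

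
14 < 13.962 False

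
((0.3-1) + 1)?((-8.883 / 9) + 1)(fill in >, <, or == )>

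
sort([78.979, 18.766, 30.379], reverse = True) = [78.979, 30.379, 18.766]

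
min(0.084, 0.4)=0.084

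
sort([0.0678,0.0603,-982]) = [-982,0.0603,0.0678]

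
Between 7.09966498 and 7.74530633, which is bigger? 7.74530633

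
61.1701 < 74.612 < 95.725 True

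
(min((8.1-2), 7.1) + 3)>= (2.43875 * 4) False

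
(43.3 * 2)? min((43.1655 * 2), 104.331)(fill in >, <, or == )>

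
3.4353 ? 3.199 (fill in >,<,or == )>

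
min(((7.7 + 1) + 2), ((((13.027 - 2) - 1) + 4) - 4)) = 10.027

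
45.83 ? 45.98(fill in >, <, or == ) <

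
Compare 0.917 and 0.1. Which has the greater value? 0.917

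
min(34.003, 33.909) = 33.909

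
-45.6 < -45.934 False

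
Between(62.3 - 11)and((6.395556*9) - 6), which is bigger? ((6.395556*9) - 6)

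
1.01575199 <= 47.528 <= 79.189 True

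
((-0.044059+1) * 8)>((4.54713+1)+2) True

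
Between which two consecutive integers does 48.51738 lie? 48 and 49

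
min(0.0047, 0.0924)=0.0047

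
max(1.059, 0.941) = 1.059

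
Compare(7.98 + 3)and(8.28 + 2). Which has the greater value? (7.98 + 3)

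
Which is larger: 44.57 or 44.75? 44.75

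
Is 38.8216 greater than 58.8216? No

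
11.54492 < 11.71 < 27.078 True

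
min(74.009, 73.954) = 73.954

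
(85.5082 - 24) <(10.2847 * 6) True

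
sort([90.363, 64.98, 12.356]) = [12.356, 64.98, 90.363]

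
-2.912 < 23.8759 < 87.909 True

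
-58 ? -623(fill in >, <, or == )>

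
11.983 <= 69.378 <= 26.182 False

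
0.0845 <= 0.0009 False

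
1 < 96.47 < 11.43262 False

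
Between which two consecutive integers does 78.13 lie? 78 and 79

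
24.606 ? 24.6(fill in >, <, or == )>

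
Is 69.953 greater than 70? No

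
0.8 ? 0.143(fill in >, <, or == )>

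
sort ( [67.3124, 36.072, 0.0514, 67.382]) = [0.0514, 36.072, 67.3124, 67.382]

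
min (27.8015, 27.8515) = 27.8015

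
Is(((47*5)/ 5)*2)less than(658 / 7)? No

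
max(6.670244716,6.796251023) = 6.796251023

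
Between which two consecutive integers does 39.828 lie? 39 and 40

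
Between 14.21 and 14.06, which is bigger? 14.21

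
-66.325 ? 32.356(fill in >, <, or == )<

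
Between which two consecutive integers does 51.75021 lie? 51 and 52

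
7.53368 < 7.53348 False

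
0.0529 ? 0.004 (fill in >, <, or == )>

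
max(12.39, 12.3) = 12.39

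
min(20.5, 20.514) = 20.5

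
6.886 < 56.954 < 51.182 False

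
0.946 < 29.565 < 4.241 False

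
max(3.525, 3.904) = 3.904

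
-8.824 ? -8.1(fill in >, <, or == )<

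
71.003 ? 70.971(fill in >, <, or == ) >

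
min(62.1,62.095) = 62.095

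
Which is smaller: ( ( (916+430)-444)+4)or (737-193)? (737-193)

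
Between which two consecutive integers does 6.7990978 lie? 6 and 7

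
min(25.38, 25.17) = 25.17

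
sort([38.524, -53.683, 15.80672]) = [-53.683, 15.80672, 38.524]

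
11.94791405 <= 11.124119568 False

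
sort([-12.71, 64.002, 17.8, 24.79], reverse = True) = [64.002, 24.79, 17.8, -12.71]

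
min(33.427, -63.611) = -63.611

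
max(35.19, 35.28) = 35.28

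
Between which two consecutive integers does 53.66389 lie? 53 and 54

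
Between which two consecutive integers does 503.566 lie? 503 and 504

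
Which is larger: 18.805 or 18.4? 18.805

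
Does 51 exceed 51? No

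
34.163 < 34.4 True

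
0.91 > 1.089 False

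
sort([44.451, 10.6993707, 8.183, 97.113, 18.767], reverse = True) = [97.113, 44.451, 18.767, 10.6993707, 8.183]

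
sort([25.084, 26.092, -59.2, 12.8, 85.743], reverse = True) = [85.743, 26.092, 25.084, 12.8, -59.2]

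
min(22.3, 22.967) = 22.3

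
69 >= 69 True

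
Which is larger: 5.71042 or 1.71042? 5.71042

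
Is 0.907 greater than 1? No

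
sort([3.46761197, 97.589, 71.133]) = [3.46761197, 71.133, 97.589]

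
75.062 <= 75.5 True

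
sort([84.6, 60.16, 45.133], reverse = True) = [84.6, 60.16, 45.133]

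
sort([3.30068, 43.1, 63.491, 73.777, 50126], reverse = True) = [50126, 73.777, 63.491, 43.1, 3.30068]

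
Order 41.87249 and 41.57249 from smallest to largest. 41.57249, 41.87249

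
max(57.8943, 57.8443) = 57.8943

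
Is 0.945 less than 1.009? Yes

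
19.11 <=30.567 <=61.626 True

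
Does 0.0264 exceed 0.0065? Yes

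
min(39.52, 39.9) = 39.52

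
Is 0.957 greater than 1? No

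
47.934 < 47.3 False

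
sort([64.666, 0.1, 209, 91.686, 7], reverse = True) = [209, 91.686, 64.666, 7, 0.1]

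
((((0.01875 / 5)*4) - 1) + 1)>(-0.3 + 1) False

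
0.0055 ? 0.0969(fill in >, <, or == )<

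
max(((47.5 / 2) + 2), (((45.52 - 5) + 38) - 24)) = 54.52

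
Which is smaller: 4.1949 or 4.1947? 4.1947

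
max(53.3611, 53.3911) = 53.3911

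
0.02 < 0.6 True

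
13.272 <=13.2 False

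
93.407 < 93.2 False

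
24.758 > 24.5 True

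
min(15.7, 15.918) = 15.7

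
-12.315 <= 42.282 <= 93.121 True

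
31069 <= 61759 True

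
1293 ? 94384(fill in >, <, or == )<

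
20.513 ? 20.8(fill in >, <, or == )<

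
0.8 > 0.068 True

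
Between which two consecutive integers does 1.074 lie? 1 and 2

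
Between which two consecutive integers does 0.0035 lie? 0 and 1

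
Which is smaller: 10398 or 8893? 8893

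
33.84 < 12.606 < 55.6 False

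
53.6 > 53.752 False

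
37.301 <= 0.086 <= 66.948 False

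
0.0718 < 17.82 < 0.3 False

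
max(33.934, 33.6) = 33.934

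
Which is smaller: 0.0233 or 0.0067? 0.0067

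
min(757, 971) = 757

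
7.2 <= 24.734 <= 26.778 True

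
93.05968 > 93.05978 False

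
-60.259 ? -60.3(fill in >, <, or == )>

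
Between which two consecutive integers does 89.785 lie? 89 and 90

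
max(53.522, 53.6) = 53.6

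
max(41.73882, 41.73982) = 41.73982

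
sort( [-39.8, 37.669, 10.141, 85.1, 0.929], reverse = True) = [85.1, 37.669, 10.141, 0.929, -39.8]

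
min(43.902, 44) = 43.902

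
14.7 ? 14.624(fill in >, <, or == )>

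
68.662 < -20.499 False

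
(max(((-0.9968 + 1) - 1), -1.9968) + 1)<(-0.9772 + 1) True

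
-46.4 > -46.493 True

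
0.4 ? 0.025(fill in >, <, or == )>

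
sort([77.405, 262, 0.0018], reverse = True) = [262, 77.405, 0.0018]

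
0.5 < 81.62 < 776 True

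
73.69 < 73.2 False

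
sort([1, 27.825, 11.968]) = [1, 11.968, 27.825]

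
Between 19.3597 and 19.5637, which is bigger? 19.5637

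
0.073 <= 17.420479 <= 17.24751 False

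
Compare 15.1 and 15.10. They are equal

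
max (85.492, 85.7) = 85.7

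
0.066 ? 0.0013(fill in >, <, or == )>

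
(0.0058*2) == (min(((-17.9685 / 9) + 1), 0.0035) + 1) False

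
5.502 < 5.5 False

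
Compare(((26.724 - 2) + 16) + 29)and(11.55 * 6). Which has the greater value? (((26.724 - 2) + 16) + 29)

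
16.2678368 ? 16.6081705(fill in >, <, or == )<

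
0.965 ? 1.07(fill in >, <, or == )<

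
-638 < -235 True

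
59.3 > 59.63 False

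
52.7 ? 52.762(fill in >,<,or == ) <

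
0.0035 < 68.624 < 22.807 False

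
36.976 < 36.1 False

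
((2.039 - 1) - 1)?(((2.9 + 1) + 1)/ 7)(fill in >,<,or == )<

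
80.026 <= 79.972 False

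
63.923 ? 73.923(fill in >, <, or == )<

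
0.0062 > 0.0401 False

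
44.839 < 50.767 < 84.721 True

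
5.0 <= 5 True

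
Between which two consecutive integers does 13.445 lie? 13 and 14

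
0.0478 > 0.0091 True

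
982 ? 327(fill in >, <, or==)>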